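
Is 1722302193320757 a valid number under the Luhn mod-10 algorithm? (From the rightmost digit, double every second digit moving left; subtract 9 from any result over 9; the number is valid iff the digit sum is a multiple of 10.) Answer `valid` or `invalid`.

From the right, keep odd positions and double even positions (subtract 9 from any doubled value over 9):
  doubled (positions 2,4,...): 1 0 6 9 4 6 4 2 → sum 32
  kept (positions 1,3,...): 7 7 2 3 1 0 2 7 → sum 29
Total = 61.
61 mod 10 = 1, so the number is invalid.

invalid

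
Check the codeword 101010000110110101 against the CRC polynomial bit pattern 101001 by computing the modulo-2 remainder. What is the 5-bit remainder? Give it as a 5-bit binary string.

00000

Modulo-2 division of 101010000110110101 by 101001:
  pos 0: 101010 XOR 101001 = 000011
  pos 4: 110001 XOR 101001 = 011000
  pos 5: 110001 XOR 101001 = 011000
  pos 6: 110000 XOR 101001 = 011001
  pos 7: 110011 XOR 101001 = 011010
  pos 8: 110101 XOR 101001 = 011100
  pos 9: 111000 XOR 101001 = 010001
  pos 10: 100011 XOR 101001 = 001010
  pos 12: 101001 XOR 101001 = 000000
Remainder = 00000 (zero — the frame passes the CRC check).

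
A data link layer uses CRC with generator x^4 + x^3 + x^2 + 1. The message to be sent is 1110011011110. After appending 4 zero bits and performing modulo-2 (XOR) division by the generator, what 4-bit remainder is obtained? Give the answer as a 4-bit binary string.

Append 4 zeros: 11100110111100000. Divide by 11101 (XOR where the leading bit is 1):
  pos 0: 11100 XOR 11101 = 00001
  pos 4: 11101 XOR 11101 = 00000
  pos 9: 11100 XOR 11101 = 00001
Remainder (last 4 bits) = 1000. This is the CRC / FCS.

1000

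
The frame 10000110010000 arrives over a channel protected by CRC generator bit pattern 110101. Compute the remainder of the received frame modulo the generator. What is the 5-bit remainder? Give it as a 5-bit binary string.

00000

Modulo-2 division of 10000110010000 by 110101:
  pos 0: 100001 XOR 110101 = 010100
  pos 1: 101001 XOR 110101 = 011100
  pos 2: 111000 XOR 110101 = 001101
  pos 4: 110101 XOR 110101 = 000000
Remainder = 00000 (zero — the frame passes the CRC check).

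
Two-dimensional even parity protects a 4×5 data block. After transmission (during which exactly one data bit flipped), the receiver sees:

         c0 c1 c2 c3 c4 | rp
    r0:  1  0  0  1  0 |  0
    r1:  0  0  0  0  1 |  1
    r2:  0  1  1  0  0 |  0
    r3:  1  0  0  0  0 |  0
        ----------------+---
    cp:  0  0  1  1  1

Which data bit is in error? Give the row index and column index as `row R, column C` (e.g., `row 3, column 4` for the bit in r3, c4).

Recompute each row's even parity and compare to rp:
  r0: data parity 0, sent rp 0 → ok
  r1: data parity 1, sent rp 1 → ok
  r2: data parity 0, sent rp 0 → ok
  r3: data parity 1, sent rp 0 → mismatch
Recompute each column's even parity and compare to cp:
  c0: data parity 0, sent cp 0 → ok
  c1: data parity 1, sent cp 0 → mismatch
  c2: data parity 1, sent cp 1 → ok
  c3: data parity 1, sent cp 1 → ok
  c4: data parity 1, sent cp 1 → ok
Exactly one row (r3) and one column (c1) fail → the flipped bit is at their intersection.

row 3, column 1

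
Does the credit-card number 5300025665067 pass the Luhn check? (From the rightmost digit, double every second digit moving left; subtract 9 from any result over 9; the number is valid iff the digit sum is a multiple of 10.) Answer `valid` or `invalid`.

From the right, keep odd positions and double even positions (subtract 9 from any doubled value over 9):
  doubled (positions 2,4,...): 3 1 3 4 0 6 → sum 17
  kept (positions 1,3,...): 7 0 6 5 0 0 5 → sum 23
Total = 40.
40 mod 10 = 0, so the number is valid.

valid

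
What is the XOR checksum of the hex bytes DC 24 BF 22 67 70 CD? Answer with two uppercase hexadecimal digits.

BF

XOR the bytes together:
  start with 0xDC
  0xDC ⊕ 0x24 = 0xF8
  0xF8 ⊕ 0xBF = 0x47
  0x47 ⊕ 0x22 = 0x65
  0x65 ⊕ 0x67 = 0x02
  0x02 ⊕ 0x70 = 0x72
  0x72 ⊕ 0xCD = 0xBF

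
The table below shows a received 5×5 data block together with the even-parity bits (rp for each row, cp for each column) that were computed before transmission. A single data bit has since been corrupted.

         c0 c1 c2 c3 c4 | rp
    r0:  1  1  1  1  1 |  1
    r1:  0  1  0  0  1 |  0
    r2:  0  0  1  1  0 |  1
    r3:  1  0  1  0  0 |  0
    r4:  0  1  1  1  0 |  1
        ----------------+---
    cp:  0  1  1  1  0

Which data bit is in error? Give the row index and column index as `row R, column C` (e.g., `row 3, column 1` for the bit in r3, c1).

row 2, column 2

Recompute each row's even parity and compare to rp:
  r0: data parity 1, sent rp 1 → ok
  r1: data parity 0, sent rp 0 → ok
  r2: data parity 0, sent rp 1 → mismatch
  r3: data parity 0, sent rp 0 → ok
  r4: data parity 1, sent rp 1 → ok
Recompute each column's even parity and compare to cp:
  c0: data parity 0, sent cp 0 → ok
  c1: data parity 1, sent cp 1 → ok
  c2: data parity 0, sent cp 1 → mismatch
  c3: data parity 1, sent cp 1 → ok
  c4: data parity 0, sent cp 0 → ok
Exactly one row (r2) and one column (c2) fail → the flipped bit is at their intersection.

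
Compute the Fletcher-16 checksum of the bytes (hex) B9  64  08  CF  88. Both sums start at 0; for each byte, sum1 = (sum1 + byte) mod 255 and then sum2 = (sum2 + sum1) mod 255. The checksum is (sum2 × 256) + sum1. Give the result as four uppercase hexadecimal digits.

727E

Running sums (mod 255):
  after byte 0 (B9): sum1=185, sum2=185
  after byte 1 (64): sum1=30, sum2=215
  after byte 2 (08): sum1=38, sum2=253
  after byte 3 (CF): sum1=245, sum2=243
  after byte 4 (88): sum1=126, sum2=114
Checksum = sum2·256 + sum1 = 114·256 + 126 = 29310 = 0x727E.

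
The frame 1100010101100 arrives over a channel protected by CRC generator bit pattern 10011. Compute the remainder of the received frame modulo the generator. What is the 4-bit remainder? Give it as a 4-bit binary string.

Modulo-2 division of 1100010101100 by 10011:
  pos 0: 11000 XOR 10011 = 01011
  pos 1: 10111 XOR 10011 = 00100
  pos 3: 10001 XOR 10011 = 00010
  pos 6: 10011 XOR 10011 = 00000
Remainder = 0000 (zero — the frame passes the CRC check).

0000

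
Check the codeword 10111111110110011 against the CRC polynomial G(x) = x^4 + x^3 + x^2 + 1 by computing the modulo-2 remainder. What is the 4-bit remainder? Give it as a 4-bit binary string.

Modulo-2 division of 10111111110110011 by 11101:
  pos 0: 10111 XOR 11101 = 01010
  pos 1: 10101 XOR 11101 = 01000
  pos 2: 10001 XOR 11101 = 01100
  pos 3: 11001 XOR 11101 = 00100
  pos 5: 10011 XOR 11101 = 01110
  pos 6: 11100 XOR 11101 = 00001
  pos 10: 11100 XOR 11101 = 00001
Remainder = 0111 (nonzero — an error is detected).

0111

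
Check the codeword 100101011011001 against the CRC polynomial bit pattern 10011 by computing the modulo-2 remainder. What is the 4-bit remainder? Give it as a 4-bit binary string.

0000

Modulo-2 division of 100101011011001 by 10011:
  pos 0: 10010 XOR 10011 = 00001
  pos 4: 11011 XOR 10011 = 01000
  pos 5: 10000 XOR 10011 = 00011
  pos 8: 11110 XOR 10011 = 01101
  pos 9: 11010 XOR 10011 = 01001
  pos 10: 10011 XOR 10011 = 00000
Remainder = 0000 (zero — the frame passes the CRC check).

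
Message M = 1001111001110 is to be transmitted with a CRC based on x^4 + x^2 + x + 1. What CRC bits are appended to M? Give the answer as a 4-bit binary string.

1010

Append 4 zeros: 10011110011100000. Divide by 10111 (XOR where the leading bit is 1):
  pos 0: 10011 XOR 10111 = 00100
  pos 2: 10011 XOR 10111 = 00100
  pos 4: 10000 XOR 10111 = 00111
  pos 6: 11111 XOR 10111 = 01000
  pos 7: 10001 XOR 10111 = 00110
  pos 9: 11000 XOR 10111 = 01111
  pos 10: 11110 XOR 10111 = 01001
  pos 11: 10010 XOR 10111 = 00101
Remainder (last 4 bits) = 1010. This is the CRC / FCS.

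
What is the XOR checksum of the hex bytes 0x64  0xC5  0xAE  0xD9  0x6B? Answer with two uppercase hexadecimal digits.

XOR the bytes together:
  start with 0x64
  0x64 ⊕ 0xC5 = 0xA1
  0xA1 ⊕ 0xAE = 0x0F
  0x0F ⊕ 0xD9 = 0xD6
  0xD6 ⊕ 0x6B = 0xBD

BD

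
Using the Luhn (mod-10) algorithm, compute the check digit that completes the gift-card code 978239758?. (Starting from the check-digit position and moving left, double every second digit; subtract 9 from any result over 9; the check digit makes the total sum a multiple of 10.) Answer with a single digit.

3

Partial digits right→left: 8 5 7 9 3 2 8 7 9
Double every second digit counting from the check-digit position (so the 1st, 3rd, 5th, ... of the partial from the right).
  doubled (with −9 where >9): 7 5 6 7 9 → sum 34
  kept as-is: 5 9 2 7 → sum 23
Total = 34 + 23 = 57.
Check digit = (10 − (57 mod 10)) mod 10 = 3.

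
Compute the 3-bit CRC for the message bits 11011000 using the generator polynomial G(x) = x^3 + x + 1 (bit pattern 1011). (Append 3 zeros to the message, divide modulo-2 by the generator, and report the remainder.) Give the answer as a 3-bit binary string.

Append 3 zeros: 11011000000. Divide by 1011 (XOR where the leading bit is 1):
  pos 0: 1101 XOR 1011 = 0110
  pos 1: 1101 XOR 1011 = 0110
  pos 2: 1100 XOR 1011 = 0111
  pos 3: 1110 XOR 1011 = 0101
  pos 4: 1010 XOR 1011 = 0001
  pos 7: 1000 XOR 1011 = 0011
Remainder (last 3 bits) = 011. This is the CRC / FCS.

011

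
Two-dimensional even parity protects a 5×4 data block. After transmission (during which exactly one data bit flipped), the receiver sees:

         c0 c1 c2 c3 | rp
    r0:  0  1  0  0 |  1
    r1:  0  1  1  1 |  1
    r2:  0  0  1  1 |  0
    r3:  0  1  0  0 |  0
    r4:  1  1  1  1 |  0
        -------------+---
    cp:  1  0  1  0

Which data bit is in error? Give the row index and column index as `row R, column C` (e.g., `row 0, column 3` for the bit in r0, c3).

row 3, column 3

Recompute each row's even parity and compare to rp:
  r0: data parity 1, sent rp 1 → ok
  r1: data parity 1, sent rp 1 → ok
  r2: data parity 0, sent rp 0 → ok
  r3: data parity 1, sent rp 0 → mismatch
  r4: data parity 0, sent rp 0 → ok
Recompute each column's even parity and compare to cp:
  c0: data parity 1, sent cp 1 → ok
  c1: data parity 0, sent cp 0 → ok
  c2: data parity 1, sent cp 1 → ok
  c3: data parity 1, sent cp 0 → mismatch
Exactly one row (r3) and one column (c3) fail → the flipped bit is at their intersection.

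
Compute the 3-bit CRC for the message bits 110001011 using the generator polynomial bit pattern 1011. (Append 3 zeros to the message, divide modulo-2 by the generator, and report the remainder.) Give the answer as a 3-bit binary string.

Append 3 zeros: 110001011000. Divide by 1011 (XOR where the leading bit is 1):
  pos 0: 1100 XOR 1011 = 0111
  pos 1: 1110 XOR 1011 = 0101
  pos 2: 1011 XOR 1011 = 0000
  pos 7: 1100 XOR 1011 = 0111
  pos 8: 1110 XOR 1011 = 0101
Remainder (last 3 bits) = 101. This is the CRC / FCS.

101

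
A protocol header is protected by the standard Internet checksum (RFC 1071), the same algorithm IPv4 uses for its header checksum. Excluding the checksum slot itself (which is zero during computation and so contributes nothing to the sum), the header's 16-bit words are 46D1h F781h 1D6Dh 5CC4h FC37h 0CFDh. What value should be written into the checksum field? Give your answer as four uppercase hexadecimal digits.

One's-complement addition (fold any carry out of bit 15 back into bit 0):
  0x46D1 + 0xF781 = 0x13E52 → wrap carry → 0x3E53
  0x3E53 + 0x1D6D = 0x05BC0
  0x5BC0 + 0x5CC4 = 0x0B884
  0xB884 + 0xFC37 = 0x1B4BB → wrap carry → 0xB4BC
  0xB4BC + 0x0CFD = 0x0C1B9
One's-complement sum = 0xC1B9.
Checksum = ~0xC1B9 & 0xFFFF = 0x3E46.

3E46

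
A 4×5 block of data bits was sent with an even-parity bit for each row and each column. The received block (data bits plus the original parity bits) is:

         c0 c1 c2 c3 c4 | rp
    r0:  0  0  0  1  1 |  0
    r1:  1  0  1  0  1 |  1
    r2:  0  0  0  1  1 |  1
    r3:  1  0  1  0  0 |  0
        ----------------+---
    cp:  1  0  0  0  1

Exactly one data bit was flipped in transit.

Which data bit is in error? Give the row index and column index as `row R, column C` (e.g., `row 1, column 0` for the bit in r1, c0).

row 2, column 0

Recompute each row's even parity and compare to rp:
  r0: data parity 0, sent rp 0 → ok
  r1: data parity 1, sent rp 1 → ok
  r2: data parity 0, sent rp 1 → mismatch
  r3: data parity 0, sent rp 0 → ok
Recompute each column's even parity and compare to cp:
  c0: data parity 0, sent cp 1 → mismatch
  c1: data parity 0, sent cp 0 → ok
  c2: data parity 0, sent cp 0 → ok
  c3: data parity 0, sent cp 0 → ok
  c4: data parity 1, sent cp 1 → ok
Exactly one row (r2) and one column (c0) fail → the flipped bit is at their intersection.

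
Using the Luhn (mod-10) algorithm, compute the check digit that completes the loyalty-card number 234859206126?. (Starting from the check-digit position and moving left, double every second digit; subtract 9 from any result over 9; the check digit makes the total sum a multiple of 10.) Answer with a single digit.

Partial digits right→left: 6 2 1 6 0 2 9 5 8 4 3 2
Double every second digit counting from the check-digit position (so the 1st, 3rd, 5th, ... of the partial from the right).
  doubled (with −9 where >9): 3 2 0 9 7 6 → sum 27
  kept as-is: 2 6 2 5 4 2 → sum 21
Total = 27 + 21 = 48.
Check digit = (10 − (48 mod 10)) mod 10 = 2.

2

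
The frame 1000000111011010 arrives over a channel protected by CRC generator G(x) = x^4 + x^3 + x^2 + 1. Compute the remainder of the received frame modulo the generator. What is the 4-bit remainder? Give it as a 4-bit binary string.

1000

Modulo-2 division of 1000000111011010 by 11101:
  pos 0: 10000 XOR 11101 = 01101
  pos 1: 11010 XOR 11101 = 00111
  pos 3: 11101 XOR 11101 = 00000
  pos 8: 11011 XOR 11101 = 00110
  pos 10: 11001 XOR 11101 = 00100
Remainder = 1000 (nonzero — an error is detected).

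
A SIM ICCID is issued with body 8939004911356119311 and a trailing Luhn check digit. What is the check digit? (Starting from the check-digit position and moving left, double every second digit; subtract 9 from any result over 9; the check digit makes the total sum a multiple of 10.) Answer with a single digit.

Partial digits right→left: 1 1 3 9 1 1 6 5 3 1 1 9 4 0 0 9 3 9 8
Double every second digit counting from the check-digit position (so the 1st, 3rd, 5th, ... of the partial from the right).
  doubled (with −9 where >9): 2 6 2 3 6 2 8 0 6 7 → sum 42
  kept as-is: 1 9 1 5 1 9 0 9 9 → sum 44
Total = 42 + 44 = 86.
Check digit = (10 − (86 mod 10)) mod 10 = 4.

4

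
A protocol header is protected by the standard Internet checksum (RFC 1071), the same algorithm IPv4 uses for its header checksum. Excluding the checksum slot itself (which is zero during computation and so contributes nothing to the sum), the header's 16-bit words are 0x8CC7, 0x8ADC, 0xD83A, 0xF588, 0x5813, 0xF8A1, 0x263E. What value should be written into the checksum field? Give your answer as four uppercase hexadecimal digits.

One's-complement addition (fold any carry out of bit 15 back into bit 0):
  0x8CC7 + 0x8ADC = 0x117A3 → wrap carry → 0x17A4
  0x17A4 + 0xD83A = 0x0EFDE
  0xEFDE + 0xF588 = 0x1E566 → wrap carry → 0xE567
  0xE567 + 0x5813 = 0x13D7A → wrap carry → 0x3D7B
  0x3D7B + 0xF8A1 = 0x1361C → wrap carry → 0x361D
  0x361D + 0x263E = 0x05C5B
One's-complement sum = 0x5C5B.
Checksum = ~0x5C5B & 0xFFFF = 0xA3A4.

A3A4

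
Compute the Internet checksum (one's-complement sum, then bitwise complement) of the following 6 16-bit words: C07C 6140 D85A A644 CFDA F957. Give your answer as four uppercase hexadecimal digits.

One's-complement addition (fold any carry out of bit 15 back into bit 0):
  0xC07C + 0x6140 = 0x121BC → wrap carry → 0x21BD
  0x21BD + 0xD85A = 0x0FA17
  0xFA17 + 0xA644 = 0x1A05B → wrap carry → 0xA05C
  0xA05C + 0xCFDA = 0x17036 → wrap carry → 0x7037
  0x7037 + 0xF957 = 0x1698E → wrap carry → 0x698F
One's-complement sum = 0x698F.
Checksum = ~0x698F & 0xFFFF = 0x9670.

9670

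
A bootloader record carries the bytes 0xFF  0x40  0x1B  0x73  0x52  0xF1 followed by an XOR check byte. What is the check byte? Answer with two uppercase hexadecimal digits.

XOR the bytes together:
  start with 0xFF
  0xFF ⊕ 0x40 = 0xBF
  0xBF ⊕ 0x1B = 0xA4
  0xA4 ⊕ 0x73 = 0xD7
  0xD7 ⊕ 0x52 = 0x85
  0x85 ⊕ 0xF1 = 0x74

74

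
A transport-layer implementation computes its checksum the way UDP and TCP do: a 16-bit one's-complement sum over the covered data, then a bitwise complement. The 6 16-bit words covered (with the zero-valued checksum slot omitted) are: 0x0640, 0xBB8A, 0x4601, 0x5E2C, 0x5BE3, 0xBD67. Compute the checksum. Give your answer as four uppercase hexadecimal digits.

One's-complement addition (fold any carry out of bit 15 back into bit 0):
  0x0640 + 0xBB8A = 0x0C1CA
  0xC1CA + 0x4601 = 0x107CB → wrap carry → 0x07CC
  0x07CC + 0x5E2C = 0x065F8
  0x65F8 + 0x5BE3 = 0x0C1DB
  0xC1DB + 0xBD67 = 0x17F42 → wrap carry → 0x7F43
One's-complement sum = 0x7F43.
Checksum = ~0x7F43 & 0xFFFF = 0x80BC.

80BC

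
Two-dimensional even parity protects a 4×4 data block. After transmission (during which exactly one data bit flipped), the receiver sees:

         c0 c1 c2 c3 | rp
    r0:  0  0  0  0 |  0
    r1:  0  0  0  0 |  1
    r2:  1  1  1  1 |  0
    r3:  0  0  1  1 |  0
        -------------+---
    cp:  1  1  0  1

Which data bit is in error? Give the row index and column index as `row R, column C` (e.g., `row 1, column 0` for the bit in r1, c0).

Recompute each row's even parity and compare to rp:
  r0: data parity 0, sent rp 0 → ok
  r1: data parity 0, sent rp 1 → mismatch
  r2: data parity 0, sent rp 0 → ok
  r3: data parity 0, sent rp 0 → ok
Recompute each column's even parity and compare to cp:
  c0: data parity 1, sent cp 1 → ok
  c1: data parity 1, sent cp 1 → ok
  c2: data parity 0, sent cp 0 → ok
  c3: data parity 0, sent cp 1 → mismatch
Exactly one row (r1) and one column (c3) fail → the flipped bit is at their intersection.

row 1, column 3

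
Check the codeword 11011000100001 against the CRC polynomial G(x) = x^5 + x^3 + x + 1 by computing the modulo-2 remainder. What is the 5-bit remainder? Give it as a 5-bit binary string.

00000

Modulo-2 division of 11011000100001 by 101011:
  pos 0: 110110 XOR 101011 = 011101
  pos 1: 111010 XOR 101011 = 010001
  pos 2: 100010 XOR 101011 = 001001
  pos 4: 100110 XOR 101011 = 001101
  pos 6: 110100 XOR 101011 = 011111
  pos 7: 111110 XOR 101011 = 010101
  pos 8: 101011 XOR 101011 = 000000
Remainder = 00000 (zero — the frame passes the CRC check).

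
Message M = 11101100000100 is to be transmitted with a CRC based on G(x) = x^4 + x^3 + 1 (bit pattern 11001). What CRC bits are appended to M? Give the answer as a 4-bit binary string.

Append 4 zeros: 111011000001000000. Divide by 11001 (XOR where the leading bit is 1):
  pos 0: 11101 XOR 11001 = 00100
  pos 2: 10010 XOR 11001 = 01011
  pos 3: 10110 XOR 11001 = 01111
  pos 4: 11110 XOR 11001 = 00111
  pos 6: 11100 XOR 11001 = 00101
  pos 8: 10110 XOR 11001 = 01111
  pos 9: 11110 XOR 11001 = 00111
  pos 11: 11100 XOR 11001 = 00101
  pos 13: 10100 XOR 11001 = 01101
Remainder (last 4 bits) = 1101. This is the CRC / FCS.

1101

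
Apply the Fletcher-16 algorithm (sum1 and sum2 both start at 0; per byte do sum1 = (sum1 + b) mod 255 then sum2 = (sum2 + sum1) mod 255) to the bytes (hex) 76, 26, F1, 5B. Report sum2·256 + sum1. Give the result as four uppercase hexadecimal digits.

Running sums (mod 255):
  after byte 0 (76): sum1=118, sum2=118
  after byte 1 (26): sum1=156, sum2=19
  after byte 2 (F1): sum1=142, sum2=161
  after byte 3 (5B): sum1=233, sum2=139
Checksum = sum2·256 + sum1 = 139·256 + 233 = 35817 = 0x8BE9.

8BE9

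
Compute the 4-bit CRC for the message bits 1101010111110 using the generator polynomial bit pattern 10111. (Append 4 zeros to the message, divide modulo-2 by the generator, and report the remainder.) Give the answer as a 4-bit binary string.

1000

Append 4 zeros: 11010101111100000. Divide by 10111 (XOR where the leading bit is 1):
  pos 0: 11010 XOR 10111 = 01101
  pos 1: 11011 XOR 10111 = 01100
  pos 2: 11000 XOR 10111 = 01111
  pos 3: 11111 XOR 10111 = 01000
  pos 4: 10001 XOR 10111 = 00110
  pos 6: 11011 XOR 10111 = 01100
  pos 7: 11001 XOR 10111 = 01110
  pos 8: 11100 XOR 10111 = 01011
  pos 9: 10110 XOR 10111 = 00001
Remainder (last 4 bits) = 1000. This is the CRC / FCS.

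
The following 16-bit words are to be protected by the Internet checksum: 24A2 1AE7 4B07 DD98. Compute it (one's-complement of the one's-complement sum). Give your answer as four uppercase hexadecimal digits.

97D6

One's-complement addition (fold any carry out of bit 15 back into bit 0):
  0x24A2 + 0x1AE7 = 0x03F89
  0x3F89 + 0x4B07 = 0x08A90
  0x8A90 + 0xDD98 = 0x16828 → wrap carry → 0x6829
One's-complement sum = 0x6829.
Checksum = ~0x6829 & 0xFFFF = 0x97D6.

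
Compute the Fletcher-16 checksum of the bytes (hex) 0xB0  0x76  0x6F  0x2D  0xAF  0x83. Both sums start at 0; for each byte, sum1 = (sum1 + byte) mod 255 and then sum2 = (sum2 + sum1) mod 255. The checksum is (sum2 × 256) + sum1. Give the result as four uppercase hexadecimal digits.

Running sums (mod 255):
  after byte 0 (0xB0): sum1=176, sum2=176
  after byte 1 (0x76): sum1=39, sum2=215
  after byte 2 (0x6F): sum1=150, sum2=110
  after byte 3 (0x2D): sum1=195, sum2=50
  after byte 4 (0xAF): sum1=115, sum2=165
  after byte 5 (0x83): sum1=246, sum2=156
Checksum = sum2·256 + sum1 = 156·256 + 246 = 40182 = 0x9CF6.

9CF6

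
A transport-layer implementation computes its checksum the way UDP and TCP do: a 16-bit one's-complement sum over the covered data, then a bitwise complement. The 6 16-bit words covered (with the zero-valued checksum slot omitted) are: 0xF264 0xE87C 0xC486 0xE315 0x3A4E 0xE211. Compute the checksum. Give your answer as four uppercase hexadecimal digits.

6121

One's-complement addition (fold any carry out of bit 15 back into bit 0):
  0xF264 + 0xE87C = 0x1DAE0 → wrap carry → 0xDAE1
  0xDAE1 + 0xC486 = 0x19F67 → wrap carry → 0x9F68
  0x9F68 + 0xE315 = 0x1827D → wrap carry → 0x827E
  0x827E + 0x3A4E = 0x0BCCC
  0xBCCC + 0xE211 = 0x19EDD → wrap carry → 0x9EDE
One's-complement sum = 0x9EDE.
Checksum = ~0x9EDE & 0xFFFF = 0x6121.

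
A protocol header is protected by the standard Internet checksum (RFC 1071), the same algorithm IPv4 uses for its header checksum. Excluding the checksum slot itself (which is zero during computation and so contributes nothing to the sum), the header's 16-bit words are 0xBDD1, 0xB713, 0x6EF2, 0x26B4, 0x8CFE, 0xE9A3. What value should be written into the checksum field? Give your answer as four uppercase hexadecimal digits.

One's-complement addition (fold any carry out of bit 15 back into bit 0):
  0xBDD1 + 0xB713 = 0x174E4 → wrap carry → 0x74E5
  0x74E5 + 0x6EF2 = 0x0E3D7
  0xE3D7 + 0x26B4 = 0x10A8B → wrap carry → 0x0A8C
  0x0A8C + 0x8CFE = 0x0978A
  0x978A + 0xE9A3 = 0x1812D → wrap carry → 0x812E
One's-complement sum = 0x812E.
Checksum = ~0x812E & 0xFFFF = 0x7ED1.

7ED1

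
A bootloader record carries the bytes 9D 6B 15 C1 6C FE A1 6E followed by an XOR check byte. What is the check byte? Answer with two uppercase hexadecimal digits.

7F

XOR the bytes together:
  start with 0x9D
  0x9D ⊕ 0x6B = 0xF6
  0xF6 ⊕ 0x15 = 0xE3
  0xE3 ⊕ 0xC1 = 0x22
  0x22 ⊕ 0x6C = 0x4E
  0x4E ⊕ 0xFE = 0xB0
  0xB0 ⊕ 0xA1 = 0x11
  0x11 ⊕ 0x6E = 0x7F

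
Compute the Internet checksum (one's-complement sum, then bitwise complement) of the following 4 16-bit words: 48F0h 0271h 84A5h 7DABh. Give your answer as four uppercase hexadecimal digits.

B24D

One's-complement addition (fold any carry out of bit 15 back into bit 0):
  0x48F0 + 0x0271 = 0x04B61
  0x4B61 + 0x84A5 = 0x0D006
  0xD006 + 0x7DAB = 0x14DB1 → wrap carry → 0x4DB2
One's-complement sum = 0x4DB2.
Checksum = ~0x4DB2 & 0xFFFF = 0xB24D.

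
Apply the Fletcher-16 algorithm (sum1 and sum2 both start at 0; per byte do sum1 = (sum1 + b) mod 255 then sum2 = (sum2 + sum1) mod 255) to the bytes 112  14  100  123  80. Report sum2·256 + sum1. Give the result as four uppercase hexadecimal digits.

DEAE

Running sums (mod 255):
  after byte 0 (112): sum1=112, sum2=112
  after byte 1 (14): sum1=126, sum2=238
  after byte 2 (100): sum1=226, sum2=209
  after byte 3 (123): sum1=94, sum2=48
  after byte 4 (80): sum1=174, sum2=222
Checksum = sum2·256 + sum1 = 222·256 + 174 = 57006 = 0xDEAE.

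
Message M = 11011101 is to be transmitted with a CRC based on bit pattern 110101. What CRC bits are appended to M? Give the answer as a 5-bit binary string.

00011

Append 5 zeros: 1101110100000. Divide by 110101 (XOR where the leading bit is 1):
  pos 0: 110111 XOR 110101 = 000010
  pos 4: 100100 XOR 110101 = 010001
  pos 5: 100010 XOR 110101 = 010111
  pos 6: 101110 XOR 110101 = 011011
  pos 7: 110110 XOR 110101 = 000011
Remainder (last 5 bits) = 00011. This is the CRC / FCS.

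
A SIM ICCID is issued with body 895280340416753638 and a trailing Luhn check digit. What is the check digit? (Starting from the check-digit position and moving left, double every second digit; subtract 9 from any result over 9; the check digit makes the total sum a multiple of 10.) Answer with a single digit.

9

Partial digits right→left: 8 3 6 3 5 7 6 1 4 0 4 3 0 8 2 5 9 8
Double every second digit counting from the check-digit position (so the 1st, 3rd, 5th, ... of the partial from the right).
  doubled (with −9 where >9): 7 3 1 3 8 8 0 4 9 → sum 43
  kept as-is: 3 3 7 1 0 3 8 5 8 → sum 38
Total = 43 + 38 = 81.
Check digit = (10 − (81 mod 10)) mod 10 = 9.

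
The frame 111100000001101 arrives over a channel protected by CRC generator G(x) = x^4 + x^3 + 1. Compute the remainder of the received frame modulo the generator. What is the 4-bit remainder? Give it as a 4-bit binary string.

1001

Modulo-2 division of 111100000001101 by 11001:
  pos 0: 11110 XOR 11001 = 00111
  pos 2: 11100 XOR 11001 = 00101
  pos 4: 10100 XOR 11001 = 01101
  pos 5: 11010 XOR 11001 = 00011
  pos 8: 11011 XOR 11001 = 00010
Remainder = 1001 (nonzero — an error is detected).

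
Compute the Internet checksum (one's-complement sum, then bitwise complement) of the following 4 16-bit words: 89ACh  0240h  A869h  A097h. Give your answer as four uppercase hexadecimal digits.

2B12

One's-complement addition (fold any carry out of bit 15 back into bit 0):
  0x89AC + 0x0240 = 0x08BEC
  0x8BEC + 0xA869 = 0x13455 → wrap carry → 0x3456
  0x3456 + 0xA097 = 0x0D4ED
One's-complement sum = 0xD4ED.
Checksum = ~0xD4ED & 0xFFFF = 0x2B12.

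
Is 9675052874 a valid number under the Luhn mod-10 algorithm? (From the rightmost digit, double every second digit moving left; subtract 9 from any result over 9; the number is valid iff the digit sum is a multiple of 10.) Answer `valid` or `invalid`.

invalid

From the right, keep odd positions and double even positions (subtract 9 from any doubled value over 9):
  doubled (positions 2,4,...): 5 4 0 5 9 → sum 23
  kept (positions 1,3,...): 4 8 5 5 6 → sum 28
Total = 51.
51 mod 10 = 1, so the number is invalid.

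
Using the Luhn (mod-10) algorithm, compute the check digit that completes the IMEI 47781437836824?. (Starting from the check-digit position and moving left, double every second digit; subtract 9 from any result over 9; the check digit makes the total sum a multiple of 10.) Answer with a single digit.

Partial digits right→left: 4 2 8 6 3 8 7 3 4 1 8 7 7 4
Double every second digit counting from the check-digit position (so the 1st, 3rd, 5th, ... of the partial from the right).
  doubled (with −9 where >9): 8 7 6 5 8 7 5 → sum 46
  kept as-is: 2 6 8 3 1 7 4 → sum 31
Total = 46 + 31 = 77.
Check digit = (10 − (77 mod 10)) mod 10 = 3.

3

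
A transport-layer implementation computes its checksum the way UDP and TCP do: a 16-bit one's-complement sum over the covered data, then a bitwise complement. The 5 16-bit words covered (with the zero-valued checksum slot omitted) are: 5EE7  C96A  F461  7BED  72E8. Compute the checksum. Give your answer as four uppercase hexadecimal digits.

One's-complement addition (fold any carry out of bit 15 back into bit 0):
  0x5EE7 + 0xC96A = 0x12851 → wrap carry → 0x2852
  0x2852 + 0xF461 = 0x11CB3 → wrap carry → 0x1CB4
  0x1CB4 + 0x7BED = 0x098A1
  0x98A1 + 0x72E8 = 0x10B89 → wrap carry → 0x0B8A
One's-complement sum = 0x0B8A.
Checksum = ~0x0B8A & 0xFFFF = 0xF475.

F475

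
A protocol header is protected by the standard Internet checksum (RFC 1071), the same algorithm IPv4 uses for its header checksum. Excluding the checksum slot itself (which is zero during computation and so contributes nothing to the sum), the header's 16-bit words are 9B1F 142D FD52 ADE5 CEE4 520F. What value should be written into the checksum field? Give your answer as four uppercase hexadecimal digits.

One's-complement addition (fold any carry out of bit 15 back into bit 0):
  0x9B1F + 0x142D = 0x0AF4C
  0xAF4C + 0xFD52 = 0x1AC9E → wrap carry → 0xAC9F
  0xAC9F + 0xADE5 = 0x15A84 → wrap carry → 0x5A85
  0x5A85 + 0xCEE4 = 0x12969 → wrap carry → 0x296A
  0x296A + 0x520F = 0x07B79
One's-complement sum = 0x7B79.
Checksum = ~0x7B79 & 0xFFFF = 0x8486.

8486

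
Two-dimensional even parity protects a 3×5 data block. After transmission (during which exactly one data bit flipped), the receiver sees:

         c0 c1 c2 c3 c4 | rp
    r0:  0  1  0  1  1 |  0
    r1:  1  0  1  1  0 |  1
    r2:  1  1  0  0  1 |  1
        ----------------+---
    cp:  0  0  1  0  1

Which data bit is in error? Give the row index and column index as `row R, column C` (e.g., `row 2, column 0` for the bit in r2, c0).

Recompute each row's even parity and compare to rp:
  r0: data parity 1, sent rp 0 → mismatch
  r1: data parity 1, sent rp 1 → ok
  r2: data parity 1, sent rp 1 → ok
Recompute each column's even parity and compare to cp:
  c0: data parity 0, sent cp 0 → ok
  c1: data parity 0, sent cp 0 → ok
  c2: data parity 1, sent cp 1 → ok
  c3: data parity 0, sent cp 0 → ok
  c4: data parity 0, sent cp 1 → mismatch
Exactly one row (r0) and one column (c4) fail → the flipped bit is at their intersection.

row 0, column 4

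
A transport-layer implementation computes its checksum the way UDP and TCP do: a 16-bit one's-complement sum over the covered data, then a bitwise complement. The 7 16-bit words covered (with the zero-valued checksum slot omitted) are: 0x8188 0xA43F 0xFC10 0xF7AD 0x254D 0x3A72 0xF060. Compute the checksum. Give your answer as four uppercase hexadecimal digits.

One's-complement addition (fold any carry out of bit 15 back into bit 0):
  0x8188 + 0xA43F = 0x125C7 → wrap carry → 0x25C8
  0x25C8 + 0xFC10 = 0x121D8 → wrap carry → 0x21D9
  0x21D9 + 0xF7AD = 0x11986 → wrap carry → 0x1987
  0x1987 + 0x254D = 0x03ED4
  0x3ED4 + 0x3A72 = 0x07946
  0x7946 + 0xF060 = 0x169A6 → wrap carry → 0x69A7
One's-complement sum = 0x69A7.
Checksum = ~0x69A7 & 0xFFFF = 0x9658.

9658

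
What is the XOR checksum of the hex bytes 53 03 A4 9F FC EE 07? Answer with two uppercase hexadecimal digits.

7E

XOR the bytes together:
  start with 0x53
  0x53 ⊕ 0x03 = 0x50
  0x50 ⊕ 0xA4 = 0xF4
  0xF4 ⊕ 0x9F = 0x6B
  0x6B ⊕ 0xFC = 0x97
  0x97 ⊕ 0xEE = 0x79
  0x79 ⊕ 0x07 = 0x7E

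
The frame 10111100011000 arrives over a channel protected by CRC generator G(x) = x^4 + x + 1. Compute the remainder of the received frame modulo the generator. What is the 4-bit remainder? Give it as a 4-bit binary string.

Modulo-2 division of 10111100011000 by 10011:
  pos 0: 10111 XOR 10011 = 00100
  pos 2: 10010 XOR 10011 = 00001
  pos 6: 10011 XOR 10011 = 00000
Remainder = 0000 (zero — the frame passes the CRC check).

0000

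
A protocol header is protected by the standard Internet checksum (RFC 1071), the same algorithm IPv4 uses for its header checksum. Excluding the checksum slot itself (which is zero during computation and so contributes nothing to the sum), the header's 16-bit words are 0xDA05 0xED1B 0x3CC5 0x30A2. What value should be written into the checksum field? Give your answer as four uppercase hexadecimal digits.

CB76

One's-complement addition (fold any carry out of bit 15 back into bit 0):
  0xDA05 + 0xED1B = 0x1C720 → wrap carry → 0xC721
  0xC721 + 0x3CC5 = 0x103E6 → wrap carry → 0x03E7
  0x03E7 + 0x30A2 = 0x03489
One's-complement sum = 0x3489.
Checksum = ~0x3489 & 0xFFFF = 0xCB76.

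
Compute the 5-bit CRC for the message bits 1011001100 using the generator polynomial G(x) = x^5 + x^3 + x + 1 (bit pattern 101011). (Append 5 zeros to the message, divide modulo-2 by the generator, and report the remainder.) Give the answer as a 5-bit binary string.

Append 5 zeros: 101100110000000. Divide by 101011 (XOR where the leading bit is 1):
  pos 0: 101100 XOR 101011 = 000111
  pos 3: 111110 XOR 101011 = 010101
  pos 4: 101010 XOR 101011 = 000001
  pos 9: 100000 XOR 101011 = 001011
Remainder (last 5 bits) = 01011. This is the CRC / FCS.

01011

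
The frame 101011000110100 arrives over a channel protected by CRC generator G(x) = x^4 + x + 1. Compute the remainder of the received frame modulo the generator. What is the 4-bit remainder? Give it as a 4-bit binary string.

Modulo-2 division of 101011000110100 by 10011:
  pos 0: 10101 XOR 10011 = 00110
  pos 2: 11010 XOR 10011 = 01001
  pos 3: 10010 XOR 10011 = 00001
  pos 7: 10110 XOR 10011 = 00101
  pos 9: 10110 XOR 10011 = 00101
Remainder = 1010 (nonzero — an error is detected).

1010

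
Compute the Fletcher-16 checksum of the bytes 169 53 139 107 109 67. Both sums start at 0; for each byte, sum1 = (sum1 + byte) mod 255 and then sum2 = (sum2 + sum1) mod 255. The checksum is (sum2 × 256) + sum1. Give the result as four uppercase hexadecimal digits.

9286

Running sums (mod 255):
  after byte 0 (169): sum1=169, sum2=169
  after byte 1 (53): sum1=222, sum2=136
  after byte 2 (139): sum1=106, sum2=242
  after byte 3 (107): sum1=213, sum2=200
  after byte 4 (109): sum1=67, sum2=12
  after byte 5 (67): sum1=134, sum2=146
Checksum = sum2·256 + sum1 = 146·256 + 134 = 37510 = 0x9286.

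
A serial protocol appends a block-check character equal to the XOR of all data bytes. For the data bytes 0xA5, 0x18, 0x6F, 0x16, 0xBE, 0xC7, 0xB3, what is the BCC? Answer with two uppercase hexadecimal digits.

XOR the bytes together:
  start with 0xA5
  0xA5 ⊕ 0x18 = 0xBD
  0xBD ⊕ 0x6F = 0xD2
  0xD2 ⊕ 0x16 = 0xC4
  0xC4 ⊕ 0xBE = 0x7A
  0x7A ⊕ 0xC7 = 0xBD
  0xBD ⊕ 0xB3 = 0x0E

0E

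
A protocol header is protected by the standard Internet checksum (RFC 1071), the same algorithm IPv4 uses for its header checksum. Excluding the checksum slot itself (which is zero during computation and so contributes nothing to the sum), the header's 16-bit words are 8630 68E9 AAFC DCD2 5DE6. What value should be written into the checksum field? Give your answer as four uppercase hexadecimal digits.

2B30

One's-complement addition (fold any carry out of bit 15 back into bit 0):
  0x8630 + 0x68E9 = 0x0EF19
  0xEF19 + 0xAAFC = 0x19A15 → wrap carry → 0x9A16
  0x9A16 + 0xDCD2 = 0x176E8 → wrap carry → 0x76E9
  0x76E9 + 0x5DE6 = 0x0D4CF
One's-complement sum = 0xD4CF.
Checksum = ~0xD4CF & 0xFFFF = 0x2B30.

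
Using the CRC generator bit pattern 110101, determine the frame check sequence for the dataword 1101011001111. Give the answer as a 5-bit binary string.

11001

Append 5 zeros: 110101100111100000. Divide by 110101 (XOR where the leading bit is 1):
  pos 0: 110101 XOR 110101 = 000000
  pos 6: 100111 XOR 110101 = 010010
  pos 7: 100101 XOR 110101 = 010000
  pos 8: 100000 XOR 110101 = 010101
  pos 9: 101010 XOR 110101 = 011111
  pos 10: 111110 XOR 110101 = 001011
  pos 12: 101100 XOR 110101 = 011001
Remainder (last 5 bits) = 11001. This is the CRC / FCS.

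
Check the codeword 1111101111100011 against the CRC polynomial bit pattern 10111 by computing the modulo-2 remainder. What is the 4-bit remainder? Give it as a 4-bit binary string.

Modulo-2 division of 1111101111100011 by 10111:
  pos 0: 11111 XOR 10111 = 01000
  pos 1: 10000 XOR 10111 = 00111
  pos 3: 11111 XOR 10111 = 01000
  pos 4: 10001 XOR 10111 = 00110
  pos 6: 11011 XOR 10111 = 01100
  pos 7: 11000 XOR 10111 = 01111
  pos 8: 11110 XOR 10111 = 01001
  pos 9: 10010 XOR 10111 = 00101
  pos 11: 10111 XOR 10111 = 00000
Remainder = 0000 (zero — the frame passes the CRC check).

0000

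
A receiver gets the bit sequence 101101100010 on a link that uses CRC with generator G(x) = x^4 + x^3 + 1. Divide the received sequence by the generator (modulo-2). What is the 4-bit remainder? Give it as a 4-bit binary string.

Modulo-2 division of 101101100010 by 11001:
  pos 0: 10110 XOR 11001 = 01111
  pos 1: 11111 XOR 11001 = 00110
  pos 3: 11010 XOR 11001 = 00011
  pos 6: 11001 XOR 11001 = 00000
Remainder = 0000 (zero — the frame passes the CRC check).

0000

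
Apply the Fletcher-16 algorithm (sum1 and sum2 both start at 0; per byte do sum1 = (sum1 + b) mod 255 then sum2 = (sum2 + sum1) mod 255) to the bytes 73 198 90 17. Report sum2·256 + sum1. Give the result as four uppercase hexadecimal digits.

3F7B

Running sums (mod 255):
  after byte 0 (73): sum1=73, sum2=73
  after byte 1 (198): sum1=16, sum2=89
  after byte 2 (90): sum1=106, sum2=195
  after byte 3 (17): sum1=123, sum2=63
Checksum = sum2·256 + sum1 = 63·256 + 123 = 16251 = 0x3F7B.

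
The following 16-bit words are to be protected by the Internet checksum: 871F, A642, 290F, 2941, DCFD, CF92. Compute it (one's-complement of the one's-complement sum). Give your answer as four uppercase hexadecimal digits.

D3BC

One's-complement addition (fold any carry out of bit 15 back into bit 0):
  0x871F + 0xA642 = 0x12D61 → wrap carry → 0x2D62
  0x2D62 + 0x290F = 0x05671
  0x5671 + 0x2941 = 0x07FB2
  0x7FB2 + 0xDCFD = 0x15CAF → wrap carry → 0x5CB0
  0x5CB0 + 0xCF92 = 0x12C42 → wrap carry → 0x2C43
One's-complement sum = 0x2C43.
Checksum = ~0x2C43 & 0xFFFF = 0xD3BC.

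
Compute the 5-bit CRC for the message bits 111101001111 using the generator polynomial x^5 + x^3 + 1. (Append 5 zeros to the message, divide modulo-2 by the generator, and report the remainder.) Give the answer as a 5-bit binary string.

Append 5 zeros: 11110100111100000. Divide by 101001 (XOR where the leading bit is 1):
  pos 0: 111101 XOR 101001 = 010100
  pos 1: 101000 XOR 101001 = 000001
  pos 6: 101111 XOR 101001 = 000110
  pos 9: 110000 XOR 101001 = 011001
  pos 10: 110010 XOR 101001 = 011011
  pos 11: 110110 XOR 101001 = 011111
Remainder (last 5 bits) = 11111. This is the CRC / FCS.

11111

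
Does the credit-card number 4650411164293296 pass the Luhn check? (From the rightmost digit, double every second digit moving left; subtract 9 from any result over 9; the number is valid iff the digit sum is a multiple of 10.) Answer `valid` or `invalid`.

From the right, keep odd positions and double even positions (subtract 9 from any doubled value over 9):
  doubled (positions 2,4,...): 9 6 4 3 2 8 1 8 → sum 41
  kept (positions 1,3,...): 6 2 9 4 1 1 0 6 → sum 29
Total = 70.
70 mod 10 = 0, so the number is valid.

valid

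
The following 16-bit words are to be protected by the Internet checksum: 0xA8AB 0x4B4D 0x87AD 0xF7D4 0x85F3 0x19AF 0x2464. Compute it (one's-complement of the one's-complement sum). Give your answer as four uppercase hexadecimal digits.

C87D

One's-complement addition (fold any carry out of bit 15 back into bit 0):
  0xA8AB + 0x4B4D = 0x0F3F8
  0xF3F8 + 0x87AD = 0x17BA5 → wrap carry → 0x7BA6
  0x7BA6 + 0xF7D4 = 0x1737A → wrap carry → 0x737B
  0x737B + 0x85F3 = 0x0F96E
  0xF96E + 0x19AF = 0x1131D → wrap carry → 0x131E
  0x131E + 0x2464 = 0x03782
One's-complement sum = 0x3782.
Checksum = ~0x3782 & 0xFFFF = 0xC87D.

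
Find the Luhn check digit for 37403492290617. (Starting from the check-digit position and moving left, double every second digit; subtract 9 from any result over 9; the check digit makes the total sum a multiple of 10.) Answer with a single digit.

Partial digits right→left: 7 1 6 0 9 2 2 9 4 3 0 4 7 3
Double every second digit counting from the check-digit position (so the 1st, 3rd, 5th, ... of the partial from the right).
  doubled (with −9 where >9): 5 3 9 4 8 0 5 → sum 34
  kept as-is: 1 0 2 9 3 4 3 → sum 22
Total = 34 + 22 = 56.
Check digit = (10 − (56 mod 10)) mod 10 = 4.

4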